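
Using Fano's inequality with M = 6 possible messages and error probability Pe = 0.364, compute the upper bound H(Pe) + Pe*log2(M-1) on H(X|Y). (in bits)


H(Pe) = -Pe*log2(Pe) - (1-Pe)*log2(1-Pe) = -0.364*log2(0.364) - 0.636*log2(0.636) = 0.530708 + 0.415245 = 0.946. Pe*log2(M-1) = 0.364*log2(5) = 0.845182. Bound = H(Pe) + Pe*log2(M-1) = 0.530708 + 0.415245 + 0.845182 = 1.7911

1.7911 bits


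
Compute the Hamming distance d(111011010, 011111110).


Count differing positions: ^ . . ^ . . ^ . . = 3 differences

3


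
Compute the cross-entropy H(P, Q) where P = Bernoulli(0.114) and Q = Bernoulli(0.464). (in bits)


H(P,Q) = -p*log2(q) - (1-p)*log2(1-q). -0.114*log2(0.464) = 0.126290; -0.886*log2(0.536) = 0.797130. H(P,Q) = 0.126290 + 0.797130 = 0.9234

0.9234 bits


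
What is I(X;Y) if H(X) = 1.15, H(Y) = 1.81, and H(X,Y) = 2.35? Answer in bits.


I(X;Y) = H(X) + H(Y) - H(X,Y) = 1.15 + 1.81 - 2.35 = 0.61

0.61 bits


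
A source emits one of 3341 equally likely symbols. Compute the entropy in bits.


H = log2(n) = log2(3341) = 11.7061

11.7061 bits


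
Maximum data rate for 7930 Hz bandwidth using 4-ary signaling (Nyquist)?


Rate = 2 * B * log2(M) = 2 * 7930 * 2.0 = 31720.0

31720.0 bps


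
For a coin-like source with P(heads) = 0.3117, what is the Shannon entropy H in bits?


H = -p*log2(p) - (1-p)*log2(1-p). -0.3117*log2(0.3117) = 0.524208; -0.6883*log2(0.6883) = 0.370918. H = 0.524208 + 0.370918 = 0.8951

0.8951 bits


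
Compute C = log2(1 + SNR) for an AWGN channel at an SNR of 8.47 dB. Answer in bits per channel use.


SNR_linear = 10^(8.47/10) = 7.0307; C = log2(1 + SNR_linear) = log2(1 + 7.0307) = 3.0055

3.0055 bits/channel use


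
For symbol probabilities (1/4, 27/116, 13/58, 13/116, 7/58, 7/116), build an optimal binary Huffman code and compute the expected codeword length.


Huffman construction (repeatedly merge the two least-probable nodes; each merge adds 1 bit to every symbol beneath it): 7/116 + 13/116 = 5/29; 7/58 + 5/29 = 17/58; 13/58 + 27/116 = 53/116; 1/4 + 17/58 = 63/116; 53/116 + 63/116 = 1. Resulting codeword lengths (in the order the probabilities were given): (2, 2, 2, 4, 3, 4). L_avg = sum(p_i * l_i) = 1/4*2 + 27/116*2 + 13/58*2 + 13/116*4 + 7/58*3 + 7/116*4 = 143/58 = 2.4655

2.4655 bits


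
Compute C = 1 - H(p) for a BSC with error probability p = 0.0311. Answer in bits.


H(p) = -p*log2(p) - (1-p)*log2(1-p) = -0.0311*log2(0.0311) - 0.9689*log2(0.9689) = 0.155716 + 0.044163 = 0.1999. C = 1 - H(p) = 1 - 0.1999 = 0.8001

0.8001 bits


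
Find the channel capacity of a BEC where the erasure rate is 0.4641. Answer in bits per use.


C = 1 - epsilon = 1 - 0.4641 = 0.5359

0.5359 bits


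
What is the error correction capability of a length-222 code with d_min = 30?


Correction capability = floor((d-1)/2) = floor((30-1)/2) = 14

14 errors


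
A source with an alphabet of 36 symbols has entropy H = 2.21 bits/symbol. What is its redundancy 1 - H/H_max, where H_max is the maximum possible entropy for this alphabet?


H_max = log2(K) = log2(36) = 5.1699 bits/symbol. Redundancy = 1 - H/H_max = 1 - 2.21/5.1699 = 1 - 0.4275 = 0.5725

0.5725


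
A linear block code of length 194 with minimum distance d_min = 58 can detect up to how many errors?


Detection capability = d_min - 1 = 58 - 1 = 57

57 errors


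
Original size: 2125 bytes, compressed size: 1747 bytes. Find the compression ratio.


Ratio = original / compressed = 2125 / 1747 = 1.2164

1.2164


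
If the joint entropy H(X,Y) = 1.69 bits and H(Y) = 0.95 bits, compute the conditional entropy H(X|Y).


H(X|Y) = H(X,Y) - H(Y) = 1.69 - 0.95 = 0.74

0.74 bits


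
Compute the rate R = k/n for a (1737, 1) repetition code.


Rate = k/n = 1/1737

1/1737


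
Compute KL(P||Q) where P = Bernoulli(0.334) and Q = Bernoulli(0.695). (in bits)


KL = p*log2(p/q) + (1-p)*log2((1-p)/(1-q)) = 0.334*log2(0.334/0.695) + 0.666*log2(0.666/0.305) = 0.3973

0.3973 bits


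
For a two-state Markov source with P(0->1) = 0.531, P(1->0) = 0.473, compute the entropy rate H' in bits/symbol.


Stationary distribution: pi_0 = p10/(p01+p10) = 0.4711, pi_1 = 0.5289. Entropy rate H' = pi_0*H(p01) + pi_1*H(p10) = 0.4711*0.9972 + 0.5289*0.9979 = 0.9976

0.9976 bits/symbol


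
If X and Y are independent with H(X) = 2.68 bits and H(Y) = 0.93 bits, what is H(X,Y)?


For independent variables, H(X,Y) = H(X) + H(Y) = 2.68 + 0.93 = 3.61

3.61 bits


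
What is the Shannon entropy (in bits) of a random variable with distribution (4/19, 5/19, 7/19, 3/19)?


H = -sum(p_i * log2(p_i)). Terms: -(4/19)*log2(4/19) = 0.473248; -(5/19)*log2(5/19) = 0.506842; -(7/19)*log2(7/19) = 0.530737; -(3/19)*log2(3/19) = 0.420468. H = 0.473248 + 0.506842 + 0.530737 + 0.420468 = 1.9313

1.9313 bits


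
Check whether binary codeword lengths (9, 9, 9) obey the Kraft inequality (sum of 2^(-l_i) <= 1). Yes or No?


Kraft sum = sum(2^(-l_i)) = 0.0059, need <= 1. Result: satisfied (a binary prefix-free code with these lengths exists)

Yes


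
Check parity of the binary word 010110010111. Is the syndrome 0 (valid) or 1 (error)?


Syndrome = XOR of all bits = 0 XOR 1 XOR 0 XOR 1 XOR 1 XOR 0 XOR 0 XOR 1 XOR 0 XOR 1 XOR 1 XOR 1 = 1

1


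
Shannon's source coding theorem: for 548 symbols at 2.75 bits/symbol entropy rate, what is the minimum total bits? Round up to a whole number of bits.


Minimum bits >= n * H = 548 * 2.75 = 1507.0, rounded up to a whole number of bits = 1507

1507 bits


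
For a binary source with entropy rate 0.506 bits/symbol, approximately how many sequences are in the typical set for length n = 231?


log2|A_typical| = nH = 231 * 0.506 = 116.886, so |A_typical| ~ 2^116.886 = 1.535e+35

1.535e+35


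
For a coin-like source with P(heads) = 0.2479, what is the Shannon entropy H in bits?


H = -p*log2(p) - (1-p)*log2(1-p). -0.2479*log2(0.2479) = 0.498817; -0.7521*log2(0.7521) = 0.309116. H = 0.498817 + 0.309116 = 0.8079

0.8079 bits


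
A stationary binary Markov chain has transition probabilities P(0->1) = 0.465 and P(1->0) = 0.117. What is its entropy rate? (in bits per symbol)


Stationary distribution: pi_0 = p10/(p01+p10) = 0.201, pi_1 = 0.799. Entropy rate H' = pi_0*H(p01) + pi_1*H(p10) = 0.201*0.9965 + 0.799*0.5207 = 0.6163

0.6163 bits/symbol


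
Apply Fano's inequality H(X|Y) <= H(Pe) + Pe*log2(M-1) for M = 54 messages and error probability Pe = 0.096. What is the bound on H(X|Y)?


H(Pe) = -Pe*log2(Pe) - (1-Pe)*log2(1-Pe) = -0.096*log2(0.096) - 0.904*log2(0.904) = 0.324559 + 0.131627 = 0.4562. Pe*log2(M-1) = 0.096*log2(53) = 0.549880. Bound = H(Pe) + Pe*log2(M-1) = 0.324559 + 0.131627 + 0.549880 = 1.0061

1.0061 bits


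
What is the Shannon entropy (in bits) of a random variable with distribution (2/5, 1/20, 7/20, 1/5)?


H = -sum(p_i * log2(p_i)). Terms: -(2/5)*log2(2/5) = 0.528771; -(1/20)*log2(1/20) = 0.216096; -(7/20)*log2(7/20) = 0.530101; -(1/5)*log2(1/5) = 0.464386. H = 0.528771 + 0.216096 + 0.530101 + 0.464386 = 1.7394

1.7394 bits


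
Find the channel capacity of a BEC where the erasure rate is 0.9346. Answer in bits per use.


C = 1 - epsilon = 1 - 0.9346 = 0.0654

0.0654 bits


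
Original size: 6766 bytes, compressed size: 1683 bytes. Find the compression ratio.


Ratio = original / compressed = 6766 / 1683 = 4.0202

4.0202


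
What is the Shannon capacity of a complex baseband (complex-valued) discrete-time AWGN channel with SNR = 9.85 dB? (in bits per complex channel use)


SNR_linear = 10^(9.85/10) = 9.6605; C = log2(1 + SNR_linear) = log2(1 + 9.6605) = 3.4142

3.4142 bits/channel use


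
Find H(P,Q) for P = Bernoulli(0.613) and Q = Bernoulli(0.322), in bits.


H(P,Q) = -p*log2(q) - (1-p)*log2(1-q). -0.613*log2(0.322) = 1.002174; -0.387*log2(0.678) = 0.216969. H(P,Q) = 1.002174 + 0.216969 = 1.2191

1.2191 bits


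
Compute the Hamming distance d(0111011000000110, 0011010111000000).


Count differing positions: . ^ . . . . ^ ^ ^ ^ . . . ^ ^ . = 7 differences

7


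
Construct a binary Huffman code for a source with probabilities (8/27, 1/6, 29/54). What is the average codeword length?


Huffman construction (repeatedly merge the two least-probable nodes; each merge adds 1 bit to every symbol beneath it): 1/6 + 8/27 = 25/54; 25/54 + 29/54 = 1. Resulting codeword lengths (in the order the probabilities were given): (2, 2, 1). L_avg = sum(p_i * l_i) = 8/27*2 + 1/6*2 + 29/54*1 = 79/54 = 1.463

1.463 bits


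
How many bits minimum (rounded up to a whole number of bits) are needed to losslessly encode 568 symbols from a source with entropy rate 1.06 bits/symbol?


Minimum bits >= n * H = 568 * 1.06 = 602.08, rounded up to a whole number of bits = 603

603 bits


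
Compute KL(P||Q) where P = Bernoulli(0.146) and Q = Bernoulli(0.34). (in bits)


KL = p*log2(p/q) + (1-p)*log2((1-p)/(1-q)) = 0.146*log2(0.146/0.34) + 0.854*log2(0.854/0.66) = 0.1394

0.1394 bits


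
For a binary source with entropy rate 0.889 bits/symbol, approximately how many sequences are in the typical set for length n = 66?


log2|A_typical| = nH = 66 * 0.889 = 58.674, so |A_typical| ~ 2^58.674 = 4.599e+17

4.599e+17


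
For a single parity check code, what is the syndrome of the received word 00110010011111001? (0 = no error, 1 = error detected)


Syndrome = XOR of all bits = 0 XOR 0 XOR 1 XOR 1 XOR 0 XOR 0 XOR 1 XOR 0 XOR 0 XOR 1 XOR 1 XOR 1 XOR 1 XOR 1 XOR 0 XOR 0 XOR 1 = 1

1


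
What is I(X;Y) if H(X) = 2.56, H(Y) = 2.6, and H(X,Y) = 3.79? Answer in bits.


I(X;Y) = H(X) + H(Y) - H(X,Y) = 2.56 + 2.6 - 3.79 = 1.37

1.37 bits


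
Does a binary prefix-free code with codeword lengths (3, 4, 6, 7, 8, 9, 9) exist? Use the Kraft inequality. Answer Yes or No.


Kraft sum = sum(2^(-l_i)) = 0.2188, need <= 1. Result: satisfied (a binary prefix-free code with these lengths exists)

Yes


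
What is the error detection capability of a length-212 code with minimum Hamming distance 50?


Detection capability = d_min - 1 = 50 - 1 = 49

49 errors


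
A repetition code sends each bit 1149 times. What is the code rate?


Rate = k/n = 1/1149

1/1149


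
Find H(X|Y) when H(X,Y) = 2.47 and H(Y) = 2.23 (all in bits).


H(X|Y) = H(X,Y) - H(Y) = 2.47 - 2.23 = 0.24

0.24 bits


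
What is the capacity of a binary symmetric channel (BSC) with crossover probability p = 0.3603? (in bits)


H(p) = -p*log2(p) - (1-p)*log2(1-p) = -0.3603*log2(0.3603) - 0.6397*log2(0.6397) = 0.530624 + 0.412308 = 0.9429. C = 1 - H(p) = 1 - 0.9429 = 0.0571

0.0571 bits


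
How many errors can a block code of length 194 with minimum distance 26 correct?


Correction capability = floor((d-1)/2) = floor((26-1)/2) = 12

12 errors


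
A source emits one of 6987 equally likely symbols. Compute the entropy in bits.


H = log2(n) = log2(6987) = 12.7705

12.7705 bits


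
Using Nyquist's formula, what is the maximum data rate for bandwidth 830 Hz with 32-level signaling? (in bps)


Rate = 2 * B * log2(M) = 2 * 830 * 5.0 = 8300.0

8300.0 bps


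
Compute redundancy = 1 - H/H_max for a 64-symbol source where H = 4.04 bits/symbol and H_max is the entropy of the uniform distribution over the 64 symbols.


H_max = log2(K) = log2(64) = 6.0 bits/symbol. Redundancy = 1 - H/H_max = 1 - 4.04/6.0 = 1 - 0.6733 = 0.3267

0.3267


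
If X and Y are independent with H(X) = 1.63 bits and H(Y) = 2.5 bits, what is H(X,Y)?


For independent variables, H(X,Y) = H(X) + H(Y) = 1.63 + 2.5 = 4.13

4.13 bits


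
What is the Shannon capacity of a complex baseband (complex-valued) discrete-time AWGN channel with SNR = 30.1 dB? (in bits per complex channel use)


SNR_linear = 10^(30.1/10) = 1023.293; C = log2(1 + SNR_linear) = log2(1 + 1023.293) = 10.0004

10.0004 bits/channel use


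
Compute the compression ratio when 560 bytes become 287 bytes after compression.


Ratio = original / compressed = 560 / 287 = 1.9512

1.9512


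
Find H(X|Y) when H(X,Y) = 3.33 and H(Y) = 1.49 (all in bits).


H(X|Y) = H(X,Y) - H(Y) = 3.33 - 1.49 = 1.84

1.84 bits


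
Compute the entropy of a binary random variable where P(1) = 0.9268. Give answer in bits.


H = -p*log2(p) - (1-p)*log2(1-p). -0.9268*log2(0.9268) = 0.101642; -0.0732*log2(0.0732) = 0.276111. H = 0.101642 + 0.276111 = 0.3778

0.3778 bits


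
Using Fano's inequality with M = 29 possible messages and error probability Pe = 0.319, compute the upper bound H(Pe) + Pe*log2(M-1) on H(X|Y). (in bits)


H(Pe) = -Pe*log2(Pe) - (1-Pe)*log2(1-Pe) = -0.319*log2(0.319) - 0.681*log2(0.681) = 0.525831 + 0.377460 = 0.9033. Pe*log2(M-1) = 0.319*log2(28) = 1.533546. Bound = H(Pe) + Pe*log2(M-1) = 0.525831 + 0.377460 + 1.533546 = 2.4368

2.4368 bits


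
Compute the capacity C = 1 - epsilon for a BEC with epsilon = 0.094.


C = 1 - epsilon = 1 - 0.094 = 0.906

0.906 bits


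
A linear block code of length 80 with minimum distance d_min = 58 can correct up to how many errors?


Correction capability = floor((d-1)/2) = floor((58-1)/2) = 28

28 errors


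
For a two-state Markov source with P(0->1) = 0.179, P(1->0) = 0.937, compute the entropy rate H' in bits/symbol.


Stationary distribution: pi_0 = p10/(p01+p10) = 0.8396, pi_1 = 0.1604. Entropy rate H' = pi_0*H(p01) + pi_1*H(p10) = 0.8396*0.6779 + 0.1604*0.3392 = 0.6236

0.6236 bits/symbol


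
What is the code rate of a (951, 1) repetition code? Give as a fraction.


Rate = k/n = 1/951

1/951


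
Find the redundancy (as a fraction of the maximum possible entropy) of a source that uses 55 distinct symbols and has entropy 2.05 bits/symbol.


H_max = log2(K) = log2(55) = 5.7814 bits/symbol. Redundancy = 1 - H/H_max = 1 - 2.05/5.7814 = 1 - 0.3546 = 0.6454

0.6454


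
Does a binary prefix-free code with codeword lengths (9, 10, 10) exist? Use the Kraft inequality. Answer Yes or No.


Kraft sum = sum(2^(-l_i)) = 0.0039, need <= 1. Result: satisfied (a binary prefix-free code with these lengths exists)

Yes


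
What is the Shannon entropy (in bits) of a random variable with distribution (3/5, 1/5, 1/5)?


H = -sum(p_i * log2(p_i)). Terms: -(3/5)*log2(3/5) = 0.442179; -(1/5)*log2(1/5) = 0.464386; -(1/5)*log2(1/5) = 0.464386. H = 0.442179 + 0.464386 + 0.464386 = 1.371

1.371 bits


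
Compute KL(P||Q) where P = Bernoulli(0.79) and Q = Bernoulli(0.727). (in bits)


KL = p*log2(p/q) + (1-p)*log2((1-p)/(1-q)) = 0.79*log2(0.79/0.727) + 0.21*log2(0.21/0.273) = 0.0152

0.0152 bits


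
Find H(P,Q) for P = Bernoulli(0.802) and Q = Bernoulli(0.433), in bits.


H(P,Q) = -p*log2(q) - (1-p)*log2(1-q). -0.802*log2(0.433) = 0.968464; -0.198*log2(0.567) = 0.162079. H(P,Q) = 0.968464 + 0.162079 = 1.1305

1.1305 bits


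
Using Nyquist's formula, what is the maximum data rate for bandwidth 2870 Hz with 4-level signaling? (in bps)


Rate = 2 * B * log2(M) = 2 * 2870 * 2.0 = 11480.0

11480.0 bps


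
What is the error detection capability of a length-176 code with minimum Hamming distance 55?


Detection capability = d_min - 1 = 55 - 1 = 54

54 errors


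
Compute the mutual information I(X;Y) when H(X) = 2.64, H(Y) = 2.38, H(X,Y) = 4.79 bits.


I(X;Y) = H(X) + H(Y) - H(X,Y) = 2.64 + 2.38 - 4.79 = 0.23

0.23 bits


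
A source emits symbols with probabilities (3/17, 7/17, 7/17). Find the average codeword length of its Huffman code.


Huffman construction (repeatedly merge the two least-probable nodes; each merge adds 1 bit to every symbol beneath it): 3/17 + 7/17 = 10/17; 7/17 + 10/17 = 1. Resulting codeword lengths (in the order the probabilities were given): (2, 2, 1). L_avg = sum(p_i * l_i) = 3/17*2 + 7/17*2 + 7/17*1 = 27/17 = 1.5882

1.5882 bits


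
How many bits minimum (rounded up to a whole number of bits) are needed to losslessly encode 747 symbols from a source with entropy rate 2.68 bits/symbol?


Minimum bits >= n * H = 747 * 2.68 = 2001.96, rounded up to a whole number of bits = 2002

2002 bits


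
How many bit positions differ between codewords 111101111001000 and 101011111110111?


Count differing positions: . ^ . ^ ^ . . . . ^ ^ ^ ^ ^ ^ = 9 differences

9


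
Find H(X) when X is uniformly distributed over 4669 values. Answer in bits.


H = log2(n) = log2(4669) = 12.1889

12.1889 bits


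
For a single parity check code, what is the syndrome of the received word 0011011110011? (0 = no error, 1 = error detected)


Syndrome = XOR of all bits = 0 XOR 0 XOR 1 XOR 1 XOR 0 XOR 1 XOR 1 XOR 1 XOR 1 XOR 0 XOR 0 XOR 1 XOR 1 = 0

0


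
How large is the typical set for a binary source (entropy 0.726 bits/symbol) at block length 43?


log2|A_typical| = nH = 43 * 0.726 = 31.218, so |A_typical| ~ 2^31.218 = 2.498e+09

2.498e+09


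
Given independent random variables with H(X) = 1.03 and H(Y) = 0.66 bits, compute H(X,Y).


For independent variables, H(X,Y) = H(X) + H(Y) = 1.03 + 0.66 = 1.69

1.69 bits


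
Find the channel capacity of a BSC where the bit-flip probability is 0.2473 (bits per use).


H(p) = -p*log2(p) - (1-p)*log2(1-p) = -0.2473*log2(0.2473) - 0.7527*log2(0.7527) = 0.498474 + 0.308496 = 0.807. C = 1 - H(p) = 1 - 0.807 = 0.193

0.193 bits


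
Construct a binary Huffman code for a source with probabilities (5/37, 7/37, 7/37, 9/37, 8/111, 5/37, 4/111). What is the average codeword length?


Huffman construction (repeatedly merge the two least-probable nodes; each merge adds 1 bit to every symbol beneath it): 4/111 + 8/111 = 4/37; 4/37 + 5/37 = 9/37; 5/37 + 7/37 = 12/37; 7/37 + 9/37 = 16/37; 9/37 + 12/37 = 21/37; 16/37 + 21/37 = 1. Resulting codeword lengths (in the order the probabilities were given): (3, 3, 2, 2, 4, 3, 4). L_avg = sum(p_i * l_i) = 5/37*3 + 7/37*3 + 7/37*2 + 9/37*2 + 8/111*4 + 5/37*3 + 4/111*4 = 99/37 = 2.6757

2.6757 bits


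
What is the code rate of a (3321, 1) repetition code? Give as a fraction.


Rate = k/n = 1/3321

1/3321


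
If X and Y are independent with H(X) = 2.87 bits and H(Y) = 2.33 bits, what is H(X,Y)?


For independent variables, H(X,Y) = H(X) + H(Y) = 2.87 + 2.33 = 5.2

5.2 bits


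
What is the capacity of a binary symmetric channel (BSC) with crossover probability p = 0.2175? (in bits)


H(p) = -p*log2(p) - (1-p)*log2(1-p) = -0.2175*log2(0.2175) - 0.7825*log2(0.7825) = 0.478699 + 0.276878 = 0.7556. C = 1 - H(p) = 1 - 0.7556 = 0.2444

0.2444 bits


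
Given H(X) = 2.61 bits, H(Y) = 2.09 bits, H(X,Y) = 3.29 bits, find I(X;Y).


I(X;Y) = H(X) + H(Y) - H(X,Y) = 2.61 + 2.09 - 3.29 = 1.41

1.41 bits


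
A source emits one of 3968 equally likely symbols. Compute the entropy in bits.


H = log2(n) = log2(3968) = 11.9542

11.9542 bits


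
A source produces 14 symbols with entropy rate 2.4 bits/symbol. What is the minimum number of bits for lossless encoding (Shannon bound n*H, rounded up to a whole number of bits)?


Minimum bits >= n * H = 14 * 2.4 = 33.6, rounded up to a whole number of bits = 34

34 bits


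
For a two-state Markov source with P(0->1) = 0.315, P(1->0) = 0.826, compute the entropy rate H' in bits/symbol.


Stationary distribution: pi_0 = p10/(p01+p10) = 0.7239, pi_1 = 0.2761. Entropy rate H' = pi_0*H(p01) + pi_1*H(p10) = 0.7239*0.8989 + 0.2761*0.6668 = 0.8348

0.8348 bits/symbol


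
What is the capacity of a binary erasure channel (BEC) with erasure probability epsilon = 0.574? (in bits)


C = 1 - epsilon = 1 - 0.574 = 0.426

0.426 bits


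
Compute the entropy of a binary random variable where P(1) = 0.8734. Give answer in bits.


H = -p*log2(p) - (1-p)*log2(1-p). -0.8734*log2(0.8734) = 0.170562; -0.1266*log2(0.1266) = 0.377477. H = 0.170562 + 0.377477 = 0.548

0.548 bits


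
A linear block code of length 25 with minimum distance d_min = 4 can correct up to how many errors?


Correction capability = floor((d-1)/2) = floor((4-1)/2) = 1

1 errors


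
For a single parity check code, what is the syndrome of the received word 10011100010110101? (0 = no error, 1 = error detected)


Syndrome = XOR of all bits = 1 XOR 0 XOR 0 XOR 1 XOR 1 XOR 1 XOR 0 XOR 0 XOR 0 XOR 1 XOR 0 XOR 1 XOR 1 XOR 0 XOR 1 XOR 0 XOR 1 = 1

1


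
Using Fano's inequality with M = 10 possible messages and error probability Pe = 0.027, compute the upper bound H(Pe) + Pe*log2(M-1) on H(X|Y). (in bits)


H(Pe) = -Pe*log2(Pe) - (1-Pe)*log2(1-Pe) = -0.027*log2(0.027) - 0.973*log2(0.973) = 0.140694 + 0.038422 = 0.1791. Pe*log2(M-1) = 0.027*log2(9) = 0.085588. Bound = H(Pe) + Pe*log2(M-1) = 0.140694 + 0.038422 + 0.085588 = 0.2647

0.2647 bits


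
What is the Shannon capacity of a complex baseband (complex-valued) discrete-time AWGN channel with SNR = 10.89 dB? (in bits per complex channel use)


SNR_linear = 10^(10.89/10) = 12.2744; C = log2(1 + SNR_linear) = log2(1 + 12.2744) = 3.7306

3.7306 bits/channel use


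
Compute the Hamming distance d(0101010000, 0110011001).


Count differing positions: . . ^ ^ . . ^ . . ^ = 4 differences

4


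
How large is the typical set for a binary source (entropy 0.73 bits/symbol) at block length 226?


log2|A_typical| = nH = 226 * 0.73 = 164.98, so |A_typical| ~ 2^164.98 = 4.612e+49

4.612e+49


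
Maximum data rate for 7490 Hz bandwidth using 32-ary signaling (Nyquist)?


Rate = 2 * B * log2(M) = 2 * 7490 * 5.0 = 74900.0

74900.0 bps


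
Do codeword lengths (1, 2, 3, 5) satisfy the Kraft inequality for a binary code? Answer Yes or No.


Kraft sum = sum(2^(-l_i)) = 0.9062, need <= 1. Result: satisfied (a binary prefix-free code with these lengths exists)

Yes


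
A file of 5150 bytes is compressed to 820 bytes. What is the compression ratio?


Ratio = original / compressed = 5150 / 820 = 6.2805

6.2805


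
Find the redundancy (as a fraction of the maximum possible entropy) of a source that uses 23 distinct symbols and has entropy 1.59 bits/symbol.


H_max = log2(K) = log2(23) = 4.5236 bits/symbol. Redundancy = 1 - H/H_max = 1 - 1.59/4.5236 = 1 - 0.3515 = 0.6485

0.6485


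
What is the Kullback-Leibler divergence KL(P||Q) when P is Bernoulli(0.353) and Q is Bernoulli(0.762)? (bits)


KL = p*log2(p/q) + (1-p)*log2((1-p)/(1-q)) = 0.353*log2(0.353/0.762) + 0.647*log2(0.647/0.238) = 0.5416

0.5416 bits


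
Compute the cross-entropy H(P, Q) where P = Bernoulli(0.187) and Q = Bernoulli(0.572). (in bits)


H(P,Q) = -p*log2(q) - (1-p)*log2(1-q). -0.187*log2(0.572) = 0.150706; -0.813*log2(0.428) = 0.995370. H(P,Q) = 0.150706 + 0.995370 = 1.1461

1.1461 bits


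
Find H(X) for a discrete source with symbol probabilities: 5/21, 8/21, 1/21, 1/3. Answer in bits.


H = -sum(p_i * log2(p_i)). Terms: -(5/21)*log2(5/21) = 0.492950; -(8/21)*log2(8/21) = 0.530407; -(1/21)*log2(1/21) = 0.209158; -(1/3)*log2(1/3) = 0.528321. H = 0.492950 + 0.530407 + 0.209158 + 0.528321 = 1.7608

1.7608 bits


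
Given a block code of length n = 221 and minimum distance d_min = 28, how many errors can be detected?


Detection capability = d_min - 1 = 28 - 1 = 27

27 errors


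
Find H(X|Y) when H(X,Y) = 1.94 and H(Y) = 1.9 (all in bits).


H(X|Y) = H(X,Y) - H(Y) = 1.94 - 1.9 = 0.04

0.04 bits


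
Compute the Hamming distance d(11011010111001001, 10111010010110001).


Count differing positions: . ^ ^ . . . . . ^ . ^ ^ ^ ^ . . . = 7 differences

7


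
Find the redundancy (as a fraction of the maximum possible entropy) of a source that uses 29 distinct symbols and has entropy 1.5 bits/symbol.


H_max = log2(K) = log2(29) = 4.858 bits/symbol. Redundancy = 1 - H/H_max = 1 - 1.5/4.858 = 1 - 0.3088 = 0.6912

0.6912


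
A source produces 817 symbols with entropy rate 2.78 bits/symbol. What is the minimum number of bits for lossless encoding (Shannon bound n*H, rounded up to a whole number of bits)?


Minimum bits >= n * H = 817 * 2.78 = 2271.26, rounded up to a whole number of bits = 2272

2272 bits


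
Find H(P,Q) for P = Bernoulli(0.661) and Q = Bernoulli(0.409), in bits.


H(P,Q) = -p*log2(q) - (1-p)*log2(1-q). -0.661*log2(0.409) = 0.852576; -0.339*log2(0.591) = 0.257223. H(P,Q) = 0.852576 + 0.257223 = 1.1098

1.1098 bits


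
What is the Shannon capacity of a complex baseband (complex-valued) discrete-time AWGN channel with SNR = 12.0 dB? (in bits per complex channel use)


SNR_linear = 10^(12.0/10) = 15.8489; C = log2(1 + SNR_linear) = log2(1 + 15.8489) = 4.0746

4.0746 bits/channel use


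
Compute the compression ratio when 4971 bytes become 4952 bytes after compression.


Ratio = original / compressed = 4971 / 4952 = 1.0038

1.0038


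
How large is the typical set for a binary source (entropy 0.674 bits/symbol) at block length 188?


log2|A_typical| = nH = 188 * 0.674 = 126.712, so |A_typical| ~ 2^126.712 = 1.394e+38

1.394e+38


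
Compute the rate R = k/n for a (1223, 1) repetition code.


Rate = k/n = 1/1223

1/1223


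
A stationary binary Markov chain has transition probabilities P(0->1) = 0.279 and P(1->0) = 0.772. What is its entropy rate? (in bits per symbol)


Stationary distribution: pi_0 = p10/(p01+p10) = 0.7345, pi_1 = 0.2655. Entropy rate H' = pi_0*H(p01) + pi_1*H(p10) = 0.7345*0.8541 + 0.2655*0.7745 = 0.833

0.833 bits/symbol


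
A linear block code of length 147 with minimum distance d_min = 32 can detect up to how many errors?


Detection capability = d_min - 1 = 32 - 1 = 31

31 errors


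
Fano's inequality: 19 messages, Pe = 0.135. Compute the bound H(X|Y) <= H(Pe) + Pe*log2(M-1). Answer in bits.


H(Pe) = -Pe*log2(Pe) - (1-Pe)*log2(1-Pe) = -0.135*log2(0.135) - 0.865*log2(0.865) = 0.390011 + 0.180982 = 0.571. Pe*log2(M-1) = 0.135*log2(18) = 0.562940. Bound = H(Pe) + Pe*log2(M-1) = 0.390011 + 0.180982 + 0.562940 = 1.1339

1.1339 bits


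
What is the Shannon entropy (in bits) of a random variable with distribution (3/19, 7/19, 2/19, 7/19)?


H = -sum(p_i * log2(p_i)). Terms: -(3/19)*log2(3/19) = 0.420468; -(7/19)*log2(7/19) = 0.530737; -(2/19)*log2(2/19) = 0.341887; -(7/19)*log2(7/19) = 0.530737. H = 0.420468 + 0.530737 + 0.341887 + 0.530737 = 1.8238

1.8238 bits


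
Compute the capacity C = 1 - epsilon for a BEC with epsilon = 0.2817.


C = 1 - epsilon = 1 - 0.2817 = 0.7183

0.7183 bits


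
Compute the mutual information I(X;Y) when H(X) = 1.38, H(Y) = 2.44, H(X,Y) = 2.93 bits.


I(X;Y) = H(X) + H(Y) - H(X,Y) = 1.38 + 2.44 - 2.93 = 0.89

0.89 bits


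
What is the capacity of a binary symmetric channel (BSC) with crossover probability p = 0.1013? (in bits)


H(p) = -p*log2(p) - (1-p)*log2(1-p) = -0.1013*log2(0.1013) - 0.8987*log2(0.8987) = 0.334624 + 0.138479 = 0.4731. C = 1 - H(p) = 1 - 0.4731 = 0.5269

0.5269 bits


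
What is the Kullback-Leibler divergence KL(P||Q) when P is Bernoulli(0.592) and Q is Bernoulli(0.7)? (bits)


KL = p*log2(p/q) + (1-p)*log2((1-p)/(1-q)) = 0.592*log2(0.592/0.7) + 0.408*log2(0.408/0.3) = 0.0379

0.0379 bits


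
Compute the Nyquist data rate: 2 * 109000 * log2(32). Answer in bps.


Rate = 2 * B * log2(M) = 2 * 109000 * 5.0 = 1090000.0

1090000.0 bps


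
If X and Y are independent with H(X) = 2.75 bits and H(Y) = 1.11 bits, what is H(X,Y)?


For independent variables, H(X,Y) = H(X) + H(Y) = 2.75 + 1.11 = 3.86

3.86 bits


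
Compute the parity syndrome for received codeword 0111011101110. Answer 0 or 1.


Syndrome = XOR of all bits = 0 XOR 1 XOR 1 XOR 1 XOR 0 XOR 1 XOR 1 XOR 1 XOR 0 XOR 1 XOR 1 XOR 1 XOR 0 = 1

1


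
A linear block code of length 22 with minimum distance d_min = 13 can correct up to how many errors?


Correction capability = floor((d-1)/2) = floor((13-1)/2) = 6

6 errors


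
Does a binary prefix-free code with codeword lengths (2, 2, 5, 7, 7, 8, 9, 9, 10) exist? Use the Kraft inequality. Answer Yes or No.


Kraft sum = sum(2^(-l_i)) = 0.5557, need <= 1. Result: satisfied (a binary prefix-free code with these lengths exists)

Yes


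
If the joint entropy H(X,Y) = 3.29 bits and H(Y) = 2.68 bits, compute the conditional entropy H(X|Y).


H(X|Y) = H(X,Y) - H(Y) = 3.29 - 2.68 = 0.61

0.61 bits


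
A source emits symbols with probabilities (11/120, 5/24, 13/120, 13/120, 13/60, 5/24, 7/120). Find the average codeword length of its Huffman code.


Huffman construction (repeatedly merge the two least-probable nodes; each merge adds 1 bit to every symbol beneath it): 7/120 + 11/120 = 3/20; 13/120 + 13/120 = 13/60; 3/20 + 5/24 = 43/120; 5/24 + 13/60 = 17/40; 13/60 + 43/120 = 23/40; 17/40 + 23/40 = 1. Resulting codeword lengths (in the order the probabilities were given): (4, 3, 3, 3, 2, 2, 4). L_avg = sum(p_i * l_i) = 11/120*4 + 5/24*3 + 13/120*3 + 13/120*3 + 13/60*2 + 5/24*2 + 7/120*4 = 109/40 = 2.725

2.725 bits


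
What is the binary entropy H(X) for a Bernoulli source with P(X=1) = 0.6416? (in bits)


H = -p*log2(p) - (1-p)*log2(1-p). -0.6416*log2(0.6416) = 0.410787; -0.3584*log2(0.3584) = 0.530560. H = 0.410787 + 0.530560 = 0.9413

0.9413 bits


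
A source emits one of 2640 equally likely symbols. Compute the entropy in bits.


H = log2(n) = log2(2640) = 11.3663

11.3663 bits


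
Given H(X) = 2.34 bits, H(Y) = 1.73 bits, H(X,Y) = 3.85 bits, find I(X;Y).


I(X;Y) = H(X) + H(Y) - H(X,Y) = 2.34 + 1.73 - 3.85 = 0.22

0.22 bits


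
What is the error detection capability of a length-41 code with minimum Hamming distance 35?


Detection capability = d_min - 1 = 35 - 1 = 34

34 errors


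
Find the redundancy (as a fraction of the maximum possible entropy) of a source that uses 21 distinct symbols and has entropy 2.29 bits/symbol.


H_max = log2(K) = log2(21) = 4.3923 bits/symbol. Redundancy = 1 - H/H_max = 1 - 2.29/4.3923 = 1 - 0.5214 = 0.4786

0.4786


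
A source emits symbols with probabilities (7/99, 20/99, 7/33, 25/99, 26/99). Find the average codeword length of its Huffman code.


Huffman construction (repeatedly merge the two least-probable nodes; each merge adds 1 bit to every symbol beneath it): 7/99 + 20/99 = 3/11; 7/33 + 25/99 = 46/99; 26/99 + 3/11 = 53/99; 46/99 + 53/99 = 1. Resulting codeword lengths (in the order the probabilities were given): (3, 3, 2, 2, 2). L_avg = sum(p_i * l_i) = 7/99*3 + 20/99*3 + 7/33*2 + 25/99*2 + 26/99*2 = 25/11 = 2.2727

2.2727 bits


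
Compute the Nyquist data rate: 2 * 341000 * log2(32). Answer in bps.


Rate = 2 * B * log2(M) = 2 * 341000 * 5.0 = 3410000.0

3410000.0 bps


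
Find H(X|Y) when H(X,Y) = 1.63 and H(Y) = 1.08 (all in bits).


H(X|Y) = H(X,Y) - H(Y) = 1.63 - 1.08 = 0.55

0.55 bits


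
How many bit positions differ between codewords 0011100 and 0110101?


Count differing positions: . ^ . ^ . . ^ = 3 differences

3


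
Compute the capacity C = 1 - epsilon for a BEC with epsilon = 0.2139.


C = 1 - epsilon = 1 - 0.2139 = 0.7861

0.7861 bits


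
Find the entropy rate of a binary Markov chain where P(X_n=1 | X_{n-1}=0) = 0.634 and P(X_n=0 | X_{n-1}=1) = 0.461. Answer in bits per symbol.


Stationary distribution: pi_0 = p10/(p01+p10) = 0.421, pi_1 = 0.579. Entropy rate H' = pi_0*H(p01) + pi_1*H(p10) = 0.421*0.9476 + 0.579*0.9956 = 0.9754

0.9754 bits/symbol


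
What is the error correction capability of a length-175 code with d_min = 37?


Correction capability = floor((d-1)/2) = floor((37-1)/2) = 18

18 errors


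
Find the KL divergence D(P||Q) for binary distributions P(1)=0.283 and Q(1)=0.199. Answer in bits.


KL = p*log2(p/q) + (1-p)*log2((1-p)/(1-q)) = 0.283*log2(0.283/0.199) + 0.717*log2(0.717/0.801) = 0.0292

0.0292 bits


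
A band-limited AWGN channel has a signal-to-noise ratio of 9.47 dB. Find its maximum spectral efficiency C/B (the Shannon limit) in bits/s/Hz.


SNR_linear = 10^(9.47/10) = 8.8512; C/B = log2(1 + SNR_linear) = log2(1 + 8.8512) = 3.3003

3.3003 bits/s/Hz


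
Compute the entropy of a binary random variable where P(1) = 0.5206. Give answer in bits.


H = -p*log2(p) - (1-p)*log2(1-p). -0.5206*log2(0.5206) = 0.490276; -0.4794*log2(0.4794) = 0.508499. H = 0.490276 + 0.508499 = 0.9988

0.9988 bits


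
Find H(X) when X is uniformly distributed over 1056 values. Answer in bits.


H = log2(n) = log2(1056) = 10.0444

10.0444 bits


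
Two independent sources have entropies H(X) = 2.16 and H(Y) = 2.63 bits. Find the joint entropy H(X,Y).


For independent variables, H(X,Y) = H(X) + H(Y) = 2.16 + 2.63 = 4.79

4.79 bits


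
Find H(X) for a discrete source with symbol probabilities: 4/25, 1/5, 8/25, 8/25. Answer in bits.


H = -sum(p_i * log2(p_i)). Terms: -(4/25)*log2(4/25) = 0.423017; -(1/5)*log2(1/5) = 0.464386; -(8/25)*log2(8/25) = 0.526034; -(8/25)*log2(8/25) = 0.526034. H = 0.423017 + 0.464386 + 0.526034 + 0.526034 = 1.9395

1.9395 bits


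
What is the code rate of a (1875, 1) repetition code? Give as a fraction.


Rate = k/n = 1/1875

1/1875


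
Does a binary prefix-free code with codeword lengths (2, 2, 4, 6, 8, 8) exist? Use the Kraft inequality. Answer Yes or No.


Kraft sum = sum(2^(-l_i)) = 0.5859, need <= 1. Result: satisfied (a binary prefix-free code with these lengths exists)

Yes


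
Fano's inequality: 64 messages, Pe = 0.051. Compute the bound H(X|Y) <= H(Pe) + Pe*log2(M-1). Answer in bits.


H(Pe) = -Pe*log2(Pe) - (1-Pe)*log2(1-Pe) = -0.051*log2(0.051) - 0.949*log2(0.949) = 0.218961 + 0.071668 = 0.2906. Pe*log2(M-1) = 0.051*log2(63) = 0.304841. Bound = H(Pe) + Pe*log2(M-1) = 0.218961 + 0.071668 + 0.304841 = 0.5955

0.5955 bits


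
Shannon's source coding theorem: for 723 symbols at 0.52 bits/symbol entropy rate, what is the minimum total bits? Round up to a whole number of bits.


Minimum bits >= n * H = 723 * 0.52 = 375.96, rounded up to a whole number of bits = 376

376 bits


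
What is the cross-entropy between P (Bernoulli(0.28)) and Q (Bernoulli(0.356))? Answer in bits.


H(P,Q) = -p*log2(q) - (1-p)*log2(1-q). -0.28*log2(0.356) = 0.417214; -0.72*log2(0.644) = 0.457105. H(P,Q) = 0.417214 + 0.457105 = 0.8743

0.8743 bits


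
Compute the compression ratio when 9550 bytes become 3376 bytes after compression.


Ratio = original / compressed = 9550 / 3376 = 2.8288

2.8288


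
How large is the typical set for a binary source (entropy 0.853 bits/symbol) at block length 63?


log2|A_typical| = nH = 63 * 0.853 = 53.739, so |A_typical| ~ 2^53.739 = 1.503e+16

1.503e+16


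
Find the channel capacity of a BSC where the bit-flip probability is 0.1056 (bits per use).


H(p) = -p*log2(p) - (1-p)*log2(1-p) = -0.1056*log2(0.1056) - 0.8944*log2(0.8944) = 0.342494 + 0.144005 = 0.4865. C = 1 - H(p) = 1 - 0.4865 = 0.5135

0.5135 bits


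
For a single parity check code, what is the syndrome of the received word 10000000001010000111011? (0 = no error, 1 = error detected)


Syndrome = XOR of all bits = 1 XOR 0 XOR 0 XOR 0 XOR 0 XOR 0 XOR 0 XOR 0 XOR 0 XOR 0 XOR 1 XOR 0 XOR 1 XOR 0 XOR 0 XOR 0 XOR 0 XOR 1 XOR 1 XOR 1 XOR 0 XOR 1 XOR 1 = 0

0


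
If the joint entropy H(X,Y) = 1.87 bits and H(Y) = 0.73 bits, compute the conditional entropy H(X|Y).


H(X|Y) = H(X,Y) - H(Y) = 1.87 - 0.73 = 1.14

1.14 bits


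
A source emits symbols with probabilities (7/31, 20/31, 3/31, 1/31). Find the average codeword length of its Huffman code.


Huffman construction (repeatedly merge the two least-probable nodes; each merge adds 1 bit to every symbol beneath it): 1/31 + 3/31 = 4/31; 4/31 + 7/31 = 11/31; 11/31 + 20/31 = 1. Resulting codeword lengths (in the order the probabilities were given): (2, 1, 3, 3). L_avg = sum(p_i * l_i) = 7/31*2 + 20/31*1 + 3/31*3 + 1/31*3 = 46/31 = 1.4839

1.4839 bits


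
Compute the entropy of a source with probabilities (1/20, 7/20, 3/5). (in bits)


H = -sum(p_i * log2(p_i)). Terms: -(1/20)*log2(1/20) = 0.216096; -(7/20)*log2(7/20) = 0.530101; -(3/5)*log2(3/5) = 0.442179. H = 0.216096 + 0.530101 + 0.442179 = 1.1884

1.1884 bits


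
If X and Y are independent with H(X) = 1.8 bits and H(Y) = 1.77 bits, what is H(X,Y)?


For independent variables, H(X,Y) = H(X) + H(Y) = 1.8 + 1.77 = 3.57

3.57 bits


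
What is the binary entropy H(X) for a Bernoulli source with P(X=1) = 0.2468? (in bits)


H = -p*log2(p) - (1-p)*log2(1-p). -0.2468*log2(0.2468) = 0.498187; -0.7532*log2(0.7532) = 0.307980. H = 0.498187 + 0.307980 = 0.8062

0.8062 bits


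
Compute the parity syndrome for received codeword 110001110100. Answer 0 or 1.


Syndrome = XOR of all bits = 1 XOR 1 XOR 0 XOR 0 XOR 0 XOR 1 XOR 1 XOR 1 XOR 0 XOR 1 XOR 0 XOR 0 = 0

0


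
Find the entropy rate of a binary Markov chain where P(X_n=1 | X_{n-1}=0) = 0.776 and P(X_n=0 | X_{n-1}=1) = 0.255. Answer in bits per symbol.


Stationary distribution: pi_0 = p10/(p01+p10) = 0.2473, pi_1 = 0.7527. Entropy rate H' = pi_0*H(p01) + pi_1*H(p10) = 0.2473*0.7674 + 0.7527*0.8191 = 0.8063

0.8063 bits/symbol


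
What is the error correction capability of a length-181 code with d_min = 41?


Correction capability = floor((d-1)/2) = floor((41-1)/2) = 20

20 errors


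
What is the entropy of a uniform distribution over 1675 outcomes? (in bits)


H = log2(n) = log2(1675) = 10.7099

10.7099 bits


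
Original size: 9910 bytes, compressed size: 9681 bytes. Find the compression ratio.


Ratio = original / compressed = 9910 / 9681 = 1.0237

1.0237


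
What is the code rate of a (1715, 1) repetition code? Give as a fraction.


Rate = k/n = 1/1715

1/1715


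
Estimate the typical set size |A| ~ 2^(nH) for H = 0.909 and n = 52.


log2|A_typical| = nH = 52 * 0.909 = 47.268, so |A_typical| ~ 2^47.268 = 1.695e+14

1.695e+14


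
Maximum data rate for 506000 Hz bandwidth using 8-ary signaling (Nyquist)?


Rate = 2 * B * log2(M) = 2 * 506000 * 3.0 = 3036000.0

3036000.0 bps


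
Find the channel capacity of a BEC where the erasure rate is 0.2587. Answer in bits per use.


C = 1 - epsilon = 1 - 0.2587 = 0.7413

0.7413 bits


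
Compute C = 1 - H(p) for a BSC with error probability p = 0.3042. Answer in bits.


H(p) = -p*log2(p) - (1-p)*log2(1-p) = -0.3042*log2(0.3042) - 0.6958*log2(0.6958) = 0.522283 + 0.364081 = 0.8864. C = 1 - H(p) = 1 - 0.8864 = 0.1136

0.1136 bits


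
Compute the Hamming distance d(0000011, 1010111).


Count differing positions: ^ . ^ . ^ . . = 3 differences

3


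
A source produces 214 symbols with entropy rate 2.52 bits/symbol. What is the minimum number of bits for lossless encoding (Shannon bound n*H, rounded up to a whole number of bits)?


Minimum bits >= n * H = 214 * 2.52 = 539.28, rounded up to a whole number of bits = 540

540 bits


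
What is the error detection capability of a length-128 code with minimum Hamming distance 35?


Detection capability = d_min - 1 = 35 - 1 = 34

34 errors


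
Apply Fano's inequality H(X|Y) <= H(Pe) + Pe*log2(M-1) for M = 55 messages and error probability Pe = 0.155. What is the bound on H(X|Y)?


H(Pe) = -Pe*log2(Pe) - (1-Pe)*log2(1-Pe) = -0.155*log2(0.155) - 0.845*log2(0.845) = 0.416897 + 0.205315 = 0.6222. Pe*log2(M-1) = 0.155*log2(54) = 0.892008. Bound = H(Pe) + Pe*log2(M-1) = 0.416897 + 0.205315 + 0.892008 = 1.5142

1.5142 bits


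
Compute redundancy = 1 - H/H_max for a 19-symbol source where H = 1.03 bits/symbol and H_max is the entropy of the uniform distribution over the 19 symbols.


H_max = log2(K) = log2(19) = 4.2479 bits/symbol. Redundancy = 1 - H/H_max = 1 - 1.03/4.2479 = 1 - 0.2425 = 0.7575

0.7575


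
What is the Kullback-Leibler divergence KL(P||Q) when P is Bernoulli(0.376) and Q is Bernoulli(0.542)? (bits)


KL = p*log2(p/q) + (1-p)*log2((1-p)/(1-q)) = 0.376*log2(0.376/0.542) + 0.624*log2(0.624/0.458) = 0.0801

0.0801 bits


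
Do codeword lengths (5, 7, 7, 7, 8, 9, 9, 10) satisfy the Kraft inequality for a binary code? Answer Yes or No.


Kraft sum = sum(2^(-l_i)) = 0.0635, need <= 1. Result: satisfied (a binary prefix-free code with these lengths exists)

Yes
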